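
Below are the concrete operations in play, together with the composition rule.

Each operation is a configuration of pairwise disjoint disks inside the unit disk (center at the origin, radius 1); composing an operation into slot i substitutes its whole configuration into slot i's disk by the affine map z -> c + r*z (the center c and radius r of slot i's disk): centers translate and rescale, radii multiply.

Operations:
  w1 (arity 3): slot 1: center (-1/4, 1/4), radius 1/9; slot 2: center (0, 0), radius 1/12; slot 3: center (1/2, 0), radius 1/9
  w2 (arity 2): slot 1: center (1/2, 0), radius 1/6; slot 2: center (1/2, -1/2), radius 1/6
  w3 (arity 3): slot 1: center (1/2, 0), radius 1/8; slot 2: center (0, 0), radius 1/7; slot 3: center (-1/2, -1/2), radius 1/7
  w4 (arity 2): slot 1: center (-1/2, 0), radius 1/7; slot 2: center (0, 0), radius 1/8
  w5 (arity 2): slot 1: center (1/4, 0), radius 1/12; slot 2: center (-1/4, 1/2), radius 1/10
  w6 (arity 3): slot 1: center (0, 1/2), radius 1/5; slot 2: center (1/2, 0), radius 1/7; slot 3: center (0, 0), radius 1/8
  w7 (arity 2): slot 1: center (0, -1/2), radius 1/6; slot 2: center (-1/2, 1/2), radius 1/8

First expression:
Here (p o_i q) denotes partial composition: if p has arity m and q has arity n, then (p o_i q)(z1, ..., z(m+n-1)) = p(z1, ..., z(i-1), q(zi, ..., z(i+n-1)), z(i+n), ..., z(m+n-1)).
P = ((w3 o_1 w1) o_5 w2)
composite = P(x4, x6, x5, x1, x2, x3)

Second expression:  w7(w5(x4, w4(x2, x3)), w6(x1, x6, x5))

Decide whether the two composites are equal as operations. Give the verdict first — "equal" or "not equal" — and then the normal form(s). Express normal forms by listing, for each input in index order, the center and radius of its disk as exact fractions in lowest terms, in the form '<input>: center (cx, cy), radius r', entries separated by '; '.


not equal: they reduce to x1: center (0, 0), radius 1/7; x2: center (-3/7, -1/2), radius 1/42; x3: center (-3/7, -4/7), radius 1/42; x4: center (15/32, 1/32), radius 1/72; x5: center (9/16, 0), radius 1/72; x6: center (1/2, 0), radius 1/96 and x1: center (-1/2, 9/16), radius 1/40; x2: center (-1/20, -5/12), radius 1/420; x3: center (-1/24, -5/12), radius 1/480; x4: center (1/24, -1/2), radius 1/72; x5: center (-1/2, 1/2), radius 1/64; x6: center (-7/16, 1/2), radius 1/56

Reducing the first expression gives x1: center (0, 0), radius 1/7; x2: center (-3/7, -1/2), radius 1/42; x3: center (-3/7, -4/7), radius 1/42; x4: center (15/32, 1/32), radius 1/72; x5: center (9/16, 0), radius 1/72; x6: center (1/2, 0), radius 1/96
Reducing the second expression gives x1: center (-1/2, 9/16), radius 1/40; x2: center (-1/20, -5/12), radius 1/420; x3: center (-1/24, -5/12), radius 1/480; x4: center (1/24, -1/2), radius 1/72; x5: center (-1/2, 1/2), radius 1/64; x6: center (-7/16, 1/2), radius 1/56
Distinct normal forms: not equal.


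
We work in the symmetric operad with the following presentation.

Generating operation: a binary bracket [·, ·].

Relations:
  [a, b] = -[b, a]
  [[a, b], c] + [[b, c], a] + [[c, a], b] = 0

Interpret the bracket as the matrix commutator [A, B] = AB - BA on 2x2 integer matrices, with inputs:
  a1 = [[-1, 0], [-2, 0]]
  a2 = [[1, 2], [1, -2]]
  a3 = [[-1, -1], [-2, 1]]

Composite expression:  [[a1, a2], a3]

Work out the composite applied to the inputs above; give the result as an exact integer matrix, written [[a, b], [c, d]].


[[-1, -12], [26, 1]]


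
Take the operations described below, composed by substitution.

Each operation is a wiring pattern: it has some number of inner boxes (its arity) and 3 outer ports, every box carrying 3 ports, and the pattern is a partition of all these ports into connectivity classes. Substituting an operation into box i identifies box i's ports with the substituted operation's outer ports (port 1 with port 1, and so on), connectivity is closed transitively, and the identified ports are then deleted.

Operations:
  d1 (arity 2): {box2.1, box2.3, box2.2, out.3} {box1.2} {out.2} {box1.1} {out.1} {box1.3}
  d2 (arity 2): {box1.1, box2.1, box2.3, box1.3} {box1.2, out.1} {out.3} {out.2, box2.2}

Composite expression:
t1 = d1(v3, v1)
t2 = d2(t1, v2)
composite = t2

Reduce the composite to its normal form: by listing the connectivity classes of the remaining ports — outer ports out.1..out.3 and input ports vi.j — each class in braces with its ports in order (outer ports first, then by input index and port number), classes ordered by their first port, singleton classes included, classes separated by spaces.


{out.1} {out.2, v2.2} {out.3} {v1.1, v1.2, v1.3, v2.1, v2.3} {v3.1} {v3.2} {v3.3}

After gluing at d2, chains via deleted ports link the v-ports.
d1 over (v3, v1) gives {out.1} {out.2} {out.3, v1.1, v1.2, v1.3} {v3.1} {v3.2} {v3.3}, out.j being that stage's outer ports
d2 over (v3, v1, v2) gives {out.1} {out.2, v2.2} {out.3} {v1.1, v1.2, v1.3, v2.1, v2.3} {v3.1} {v3.2} {v3.3}, out.j being that stage's outer ports


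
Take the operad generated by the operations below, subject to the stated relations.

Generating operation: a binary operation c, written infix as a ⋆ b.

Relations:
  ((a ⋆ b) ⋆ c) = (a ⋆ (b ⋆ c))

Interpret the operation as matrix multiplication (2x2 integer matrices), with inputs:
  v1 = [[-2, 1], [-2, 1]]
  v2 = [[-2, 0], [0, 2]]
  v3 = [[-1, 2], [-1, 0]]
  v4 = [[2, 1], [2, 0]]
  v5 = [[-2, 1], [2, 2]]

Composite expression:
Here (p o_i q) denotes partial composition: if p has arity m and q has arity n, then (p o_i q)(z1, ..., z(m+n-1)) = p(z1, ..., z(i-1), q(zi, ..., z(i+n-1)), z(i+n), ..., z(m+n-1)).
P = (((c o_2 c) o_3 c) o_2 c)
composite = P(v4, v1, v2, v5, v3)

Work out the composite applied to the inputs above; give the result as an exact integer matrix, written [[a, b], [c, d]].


[[-12, -24], [-8, -16]]

(v1 ⋆ v2) = [[4, 2], [4, 2]]
(v5 ⋆ v3) = [[1, -4], [-4, 4]]
((v1 ⋆ v2) ⋆ (v5 ⋆ v3)) = [[-4, -8], [-4, -8]]
(v4 ⋆ ((v1 ⋆ v2) ⋆ (v5 ⋆ v3))) = [[-12, -24], [-8, -16]]


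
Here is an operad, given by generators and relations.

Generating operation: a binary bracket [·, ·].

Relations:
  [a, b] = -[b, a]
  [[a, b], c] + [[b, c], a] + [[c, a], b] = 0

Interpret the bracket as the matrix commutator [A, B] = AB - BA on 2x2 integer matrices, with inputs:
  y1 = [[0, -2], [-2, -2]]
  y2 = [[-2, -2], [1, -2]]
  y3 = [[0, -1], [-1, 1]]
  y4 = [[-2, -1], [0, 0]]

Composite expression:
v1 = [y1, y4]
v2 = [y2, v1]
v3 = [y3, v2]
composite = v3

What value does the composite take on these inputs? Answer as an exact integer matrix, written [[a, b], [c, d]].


[[-4, 4], [0, 4]]

[y1, y4] = [[-2, -6], [4, 2]]
[y2, [y1, y4]] = [[-2, -8], [-4, 2]]
[y3, [y2, [y1, y4]]] = [[-4, 4], [0, 4]]


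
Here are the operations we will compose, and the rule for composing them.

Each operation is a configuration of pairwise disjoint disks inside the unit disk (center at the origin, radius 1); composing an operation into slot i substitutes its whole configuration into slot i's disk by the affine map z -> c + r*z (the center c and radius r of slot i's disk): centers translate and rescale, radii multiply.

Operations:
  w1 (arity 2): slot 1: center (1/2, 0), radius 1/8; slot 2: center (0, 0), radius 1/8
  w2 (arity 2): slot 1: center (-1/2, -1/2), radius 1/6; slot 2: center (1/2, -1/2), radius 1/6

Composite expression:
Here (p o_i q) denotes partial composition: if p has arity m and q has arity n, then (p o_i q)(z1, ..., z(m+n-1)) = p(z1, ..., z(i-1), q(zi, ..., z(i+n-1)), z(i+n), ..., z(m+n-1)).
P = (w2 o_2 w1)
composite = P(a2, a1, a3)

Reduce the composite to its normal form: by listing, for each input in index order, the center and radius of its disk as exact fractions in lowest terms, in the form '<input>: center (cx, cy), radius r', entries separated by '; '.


a1: center (7/12, -1/2), radius 1/48; a2: center (-1/2, -1/2), radius 1/6; a3: center (1/2, -1/2), radius 1/48

Follow each a-input down from w2: c' goes to c + r*c', radius to r*r'.
a2 passes through 1 substitution, ending at center (-1/2, -1/2), radius 1/6
a1 passes through 2 substitutions, ending at center (7/12, -1/2), radius 1/48
a3 passes through 2 substitutions, ending at center (1/2, -1/2), radius 1/48


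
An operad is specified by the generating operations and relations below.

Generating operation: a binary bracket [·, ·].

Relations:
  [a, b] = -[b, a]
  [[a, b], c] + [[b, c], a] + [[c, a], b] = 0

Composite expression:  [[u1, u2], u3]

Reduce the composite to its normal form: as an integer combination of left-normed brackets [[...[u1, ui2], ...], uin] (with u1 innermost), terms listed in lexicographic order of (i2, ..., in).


Antisymmetry and Jacobi reduce to u1-anchored left-normed brackets.
Composite bracket: [[u1, u2], u3]
Full expansion: 4 signed words from ab - ba (2^2 = 4).
Words beginning with u1 determine it all:
  the word u1u2u3 carries sign +1 and contributes +[[u1, u2], u3]

[[u1, u2], u3]


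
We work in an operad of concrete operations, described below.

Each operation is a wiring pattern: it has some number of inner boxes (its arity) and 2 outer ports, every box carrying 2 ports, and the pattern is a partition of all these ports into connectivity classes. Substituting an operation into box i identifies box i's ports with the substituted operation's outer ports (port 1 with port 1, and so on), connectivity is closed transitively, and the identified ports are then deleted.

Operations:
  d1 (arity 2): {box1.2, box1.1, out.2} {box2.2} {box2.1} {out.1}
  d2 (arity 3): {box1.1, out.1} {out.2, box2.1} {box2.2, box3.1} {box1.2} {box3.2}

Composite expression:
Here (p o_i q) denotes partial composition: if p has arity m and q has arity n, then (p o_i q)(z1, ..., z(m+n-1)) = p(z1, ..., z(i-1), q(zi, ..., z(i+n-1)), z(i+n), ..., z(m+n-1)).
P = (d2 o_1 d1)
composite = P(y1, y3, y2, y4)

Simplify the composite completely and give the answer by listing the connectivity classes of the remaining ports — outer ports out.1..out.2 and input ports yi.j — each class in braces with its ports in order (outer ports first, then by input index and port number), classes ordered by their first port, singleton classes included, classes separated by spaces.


{out.1} {out.2, y2.1} {y1.1, y1.2} {y2.2, y4.1} {y3.1} {y3.2} {y4.2}

Reachability decides: close wires over d2-identified ports.
after d1, the pattern on (y1, y3) reads {out.1} {out.2, y1.1, y1.2} {y3.1} {y3.2} (out.j = its outer ports)
after d2, the pattern on (y1, y3, y2, y4) reads {out.1} {out.2, y2.1} {y1.1, y1.2} {y2.2, y4.1} {y3.1} {y3.2} {y4.2} (out.j = its outer ports)


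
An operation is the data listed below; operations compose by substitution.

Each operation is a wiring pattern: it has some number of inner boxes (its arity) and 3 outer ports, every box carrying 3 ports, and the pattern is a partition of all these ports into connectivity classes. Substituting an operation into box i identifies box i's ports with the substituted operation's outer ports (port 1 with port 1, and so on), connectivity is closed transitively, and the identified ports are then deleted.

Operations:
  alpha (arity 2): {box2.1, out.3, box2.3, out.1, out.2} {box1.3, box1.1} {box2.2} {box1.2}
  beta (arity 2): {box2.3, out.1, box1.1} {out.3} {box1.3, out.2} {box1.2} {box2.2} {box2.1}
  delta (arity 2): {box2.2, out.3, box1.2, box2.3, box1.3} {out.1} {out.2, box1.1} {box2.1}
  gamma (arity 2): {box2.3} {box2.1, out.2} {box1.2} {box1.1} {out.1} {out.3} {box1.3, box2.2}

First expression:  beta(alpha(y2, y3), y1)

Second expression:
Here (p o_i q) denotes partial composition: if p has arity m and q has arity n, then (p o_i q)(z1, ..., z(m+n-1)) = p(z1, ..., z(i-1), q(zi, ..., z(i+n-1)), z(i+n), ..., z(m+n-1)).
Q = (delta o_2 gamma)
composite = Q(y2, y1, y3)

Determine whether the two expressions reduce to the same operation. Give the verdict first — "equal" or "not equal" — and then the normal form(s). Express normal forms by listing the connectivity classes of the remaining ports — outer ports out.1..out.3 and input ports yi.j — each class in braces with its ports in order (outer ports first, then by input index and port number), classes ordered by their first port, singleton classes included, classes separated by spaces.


not equal; the first gives {out.1, out.2, y1.3, y3.1, y3.3} {out.3} {y1.1} {y1.2} {y2.1, y2.3} {y2.2} {y3.2} and the second {out.1} {out.2, y2.1} {out.3, y2.2, y2.3, y3.1} {y1.1} {y1.2} {y1.3, y3.2} {y3.3}

In normal form, the first expression is {out.1, out.2, y1.3, y3.1, y3.3} {out.3} {y1.1} {y1.2} {y2.1, y2.3} {y2.2} {y3.2}
In normal form, the second expression is {out.1} {out.2, y2.1} {out.3, y2.2, y2.3, y3.1} {y1.1} {y1.2} {y1.3, y3.2} {y3.3}
Distinct normal forms: not equal.


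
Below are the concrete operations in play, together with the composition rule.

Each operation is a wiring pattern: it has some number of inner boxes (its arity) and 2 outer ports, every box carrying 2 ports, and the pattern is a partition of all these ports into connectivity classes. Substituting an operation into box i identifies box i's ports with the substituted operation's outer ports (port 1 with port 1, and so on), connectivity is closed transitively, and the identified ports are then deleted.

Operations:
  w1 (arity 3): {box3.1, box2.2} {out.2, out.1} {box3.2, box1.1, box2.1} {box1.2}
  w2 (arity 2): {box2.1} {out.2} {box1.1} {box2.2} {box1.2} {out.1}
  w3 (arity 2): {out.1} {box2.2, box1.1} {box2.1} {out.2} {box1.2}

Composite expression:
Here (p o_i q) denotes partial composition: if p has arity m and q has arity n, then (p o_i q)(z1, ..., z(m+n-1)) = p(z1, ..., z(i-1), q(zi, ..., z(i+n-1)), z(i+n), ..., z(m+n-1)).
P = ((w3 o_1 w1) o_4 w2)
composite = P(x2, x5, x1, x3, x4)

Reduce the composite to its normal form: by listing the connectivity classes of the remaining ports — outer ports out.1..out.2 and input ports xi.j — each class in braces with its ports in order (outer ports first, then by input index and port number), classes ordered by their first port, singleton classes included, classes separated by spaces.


{out.1} {out.2} {x1.1, x5.2} {x1.2, x2.1, x5.1} {x2.2} {x3.1} {x3.2} {x4.1} {x4.2}

After gluing at w3, chains via deleted ports link the x-ports.
w1 over (x2, x5, x1) gives {out.1, out.2} {x1.1, x5.2} {x1.2, x2.1, x5.1} {x2.2}, out.j being that stage's outer ports
w2 over (x3, x4) gives {out.1} {out.2} {x3.1} {x3.2} {x4.1} {x4.2}, out.j being that stage's outer ports
w3 over (x2, x5, x1, x3, x4) gives {out.1} {out.2} {x1.1, x5.2} {x1.2, x2.1, x5.1} {x2.2} {x3.1} {x3.2} {x4.1} {x4.2}, out.j being that stage's outer ports


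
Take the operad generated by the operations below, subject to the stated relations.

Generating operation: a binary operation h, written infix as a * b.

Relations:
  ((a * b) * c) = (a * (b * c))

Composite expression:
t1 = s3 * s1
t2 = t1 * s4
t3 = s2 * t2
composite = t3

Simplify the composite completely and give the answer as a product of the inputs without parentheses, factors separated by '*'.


Associativity of h dissolves the nesting; only the s-input order survives.
(s3 * s1) collapses to s3 * s1
((s3 * s1) * s4) collapses to s3 * s1 * s4
(s2 * ((s3 * s1) * s4)) collapses to s2 * s3 * s1 * s4

s2 * s3 * s1 * s4


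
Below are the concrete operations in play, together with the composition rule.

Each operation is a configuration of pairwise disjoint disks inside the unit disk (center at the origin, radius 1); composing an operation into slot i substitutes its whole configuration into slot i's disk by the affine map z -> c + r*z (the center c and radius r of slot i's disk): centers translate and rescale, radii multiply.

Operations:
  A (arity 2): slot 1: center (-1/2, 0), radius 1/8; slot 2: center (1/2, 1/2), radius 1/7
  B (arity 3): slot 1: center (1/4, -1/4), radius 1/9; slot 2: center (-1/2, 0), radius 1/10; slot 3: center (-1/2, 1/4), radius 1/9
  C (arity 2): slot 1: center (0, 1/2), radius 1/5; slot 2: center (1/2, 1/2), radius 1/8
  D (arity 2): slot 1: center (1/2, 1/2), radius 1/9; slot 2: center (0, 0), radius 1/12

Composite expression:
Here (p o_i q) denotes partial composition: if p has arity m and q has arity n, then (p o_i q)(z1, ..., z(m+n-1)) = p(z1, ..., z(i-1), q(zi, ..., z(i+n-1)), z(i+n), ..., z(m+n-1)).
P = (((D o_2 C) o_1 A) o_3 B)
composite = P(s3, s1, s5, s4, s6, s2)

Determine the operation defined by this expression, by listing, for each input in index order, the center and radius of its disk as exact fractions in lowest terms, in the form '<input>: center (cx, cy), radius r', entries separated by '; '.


Nesting under D composes maps z -> c + r*z down each s-path.
input s3: applying the 2 nested substitutions gives center (4/9, 1/2), radius 1/72
input s1: applying the 2 nested substitutions gives center (5/9, 5/9), radius 1/63
input s5: applying the 3 nested substitutions gives center (1/240, 3/80), radius 1/540
input s4: applying the 3 nested substitutions gives center (-1/120, 1/24), radius 1/600
input s6: applying the 3 nested substitutions gives center (-1/120, 11/240), radius 1/540
input s2: applying the 2 nested substitutions gives center (1/24, 1/24), radius 1/96

s1: center (5/9, 5/9), radius 1/63; s2: center (1/24, 1/24), radius 1/96; s3: center (4/9, 1/2), radius 1/72; s4: center (-1/120, 1/24), radius 1/600; s5: center (1/240, 3/80), radius 1/540; s6: center (-1/120, 11/240), radius 1/540


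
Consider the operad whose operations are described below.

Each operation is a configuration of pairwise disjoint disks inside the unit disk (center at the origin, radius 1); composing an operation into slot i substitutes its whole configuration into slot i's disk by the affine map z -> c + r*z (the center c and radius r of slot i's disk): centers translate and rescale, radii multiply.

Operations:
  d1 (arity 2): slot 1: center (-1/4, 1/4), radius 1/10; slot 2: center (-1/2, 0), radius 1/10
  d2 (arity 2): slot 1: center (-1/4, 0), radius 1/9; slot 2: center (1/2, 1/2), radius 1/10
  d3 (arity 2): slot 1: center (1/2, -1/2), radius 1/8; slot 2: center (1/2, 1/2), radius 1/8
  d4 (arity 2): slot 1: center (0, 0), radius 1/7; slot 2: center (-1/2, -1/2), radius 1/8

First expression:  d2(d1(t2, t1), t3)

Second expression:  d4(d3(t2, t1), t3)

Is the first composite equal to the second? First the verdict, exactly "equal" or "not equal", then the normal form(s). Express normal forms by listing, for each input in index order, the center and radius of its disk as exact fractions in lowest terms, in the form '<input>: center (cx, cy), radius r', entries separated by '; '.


not equal; the first gives t1: center (-11/36, 0), radius 1/90; t2: center (-5/18, 1/36), radius 1/90; t3: center (1/2, 1/2), radius 1/10 and the second t1: center (1/14, 1/14), radius 1/56; t2: center (1/14, -1/14), radius 1/56; t3: center (-1/2, -1/2), radius 1/8

The first expression reduces to t1: center (-11/36, 0), radius 1/90; t2: center (-5/18, 1/36), radius 1/90; t3: center (1/2, 1/2), radius 1/10
The second expression reduces to t1: center (1/14, 1/14), radius 1/56; t2: center (1/14, -1/14), radius 1/56; t3: center (-1/2, -1/2), radius 1/8
The forms do not match — not equal.


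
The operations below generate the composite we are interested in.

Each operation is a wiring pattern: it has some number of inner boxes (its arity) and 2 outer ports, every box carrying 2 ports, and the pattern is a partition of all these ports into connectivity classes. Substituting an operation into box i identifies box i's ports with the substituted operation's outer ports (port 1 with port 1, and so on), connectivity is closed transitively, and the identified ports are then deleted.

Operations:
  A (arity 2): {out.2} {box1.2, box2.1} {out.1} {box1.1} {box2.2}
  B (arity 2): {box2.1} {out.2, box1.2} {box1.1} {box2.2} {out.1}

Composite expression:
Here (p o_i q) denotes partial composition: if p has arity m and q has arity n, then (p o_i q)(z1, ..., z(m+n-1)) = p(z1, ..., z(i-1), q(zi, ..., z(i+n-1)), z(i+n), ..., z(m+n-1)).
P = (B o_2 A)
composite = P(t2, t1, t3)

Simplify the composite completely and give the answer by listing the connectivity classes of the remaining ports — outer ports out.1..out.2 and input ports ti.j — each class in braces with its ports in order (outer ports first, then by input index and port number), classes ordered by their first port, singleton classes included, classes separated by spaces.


{out.1} {out.2, t2.2} {t1.1} {t1.2, t3.1} {t2.1} {t3.2}


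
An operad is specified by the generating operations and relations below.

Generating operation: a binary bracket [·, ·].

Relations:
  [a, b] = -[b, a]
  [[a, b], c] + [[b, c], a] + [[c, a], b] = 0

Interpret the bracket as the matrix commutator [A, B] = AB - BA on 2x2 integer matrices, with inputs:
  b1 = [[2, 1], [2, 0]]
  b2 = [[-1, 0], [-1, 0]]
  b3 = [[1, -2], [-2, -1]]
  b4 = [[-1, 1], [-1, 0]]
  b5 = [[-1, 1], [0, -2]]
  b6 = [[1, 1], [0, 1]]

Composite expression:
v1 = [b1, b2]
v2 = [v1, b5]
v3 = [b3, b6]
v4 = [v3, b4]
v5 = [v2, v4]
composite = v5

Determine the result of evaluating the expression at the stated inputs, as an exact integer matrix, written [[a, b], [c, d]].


[[-12, -12], [0, 12]]

[b1, b2] = [[-1, 1], [0, 1]]
[[b1, b2], b5] = [[0, -3], [0, 0]]
[b3, b6] = [[2, 2], [0, -2]]
[[b3, b6], b4] = [[-2, 6], [4, 2]]
[[[b1, b2], b5], [[b3, b6], b4]] = [[-12, -12], [0, 12]]


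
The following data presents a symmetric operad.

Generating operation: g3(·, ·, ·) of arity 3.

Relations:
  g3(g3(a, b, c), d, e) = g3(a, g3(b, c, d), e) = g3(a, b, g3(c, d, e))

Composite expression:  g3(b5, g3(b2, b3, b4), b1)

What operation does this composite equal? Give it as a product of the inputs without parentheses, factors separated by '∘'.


b5 ∘ b2 ∘ b3 ∘ b4 ∘ b1

Under associativity of g3, the answer is the b's in reading order.
g3(b2, b3, b4) spells out as b2 ∘ b3 ∘ b4
g3(b5, g3(b2, b3, b4), b1) spells out as b5 ∘ b2 ∘ b3 ∘ b4 ∘ b1


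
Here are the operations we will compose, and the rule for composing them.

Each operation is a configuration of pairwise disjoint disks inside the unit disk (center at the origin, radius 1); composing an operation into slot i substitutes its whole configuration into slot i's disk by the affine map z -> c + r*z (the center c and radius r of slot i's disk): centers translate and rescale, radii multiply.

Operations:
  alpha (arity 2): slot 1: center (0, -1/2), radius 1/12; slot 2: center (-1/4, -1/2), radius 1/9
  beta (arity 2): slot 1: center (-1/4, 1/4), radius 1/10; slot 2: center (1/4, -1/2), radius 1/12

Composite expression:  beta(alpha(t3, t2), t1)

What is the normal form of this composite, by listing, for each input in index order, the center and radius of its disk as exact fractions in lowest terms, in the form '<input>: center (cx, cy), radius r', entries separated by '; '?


t1: center (1/4, -1/2), radius 1/12; t2: center (-11/40, 1/5), radius 1/90; t3: center (-1/4, 1/5), radius 1/120

Each t-disk chains the slot maps above it in beta; radii multiply.
input t3: applying the 2 nested substitutions gives center (-1/4, 1/5), radius 1/120
input t2: applying the 2 nested substitutions gives center (-11/40, 1/5), radius 1/90
input t1: applying the 1 nested substitution gives center (1/4, -1/2), radius 1/12


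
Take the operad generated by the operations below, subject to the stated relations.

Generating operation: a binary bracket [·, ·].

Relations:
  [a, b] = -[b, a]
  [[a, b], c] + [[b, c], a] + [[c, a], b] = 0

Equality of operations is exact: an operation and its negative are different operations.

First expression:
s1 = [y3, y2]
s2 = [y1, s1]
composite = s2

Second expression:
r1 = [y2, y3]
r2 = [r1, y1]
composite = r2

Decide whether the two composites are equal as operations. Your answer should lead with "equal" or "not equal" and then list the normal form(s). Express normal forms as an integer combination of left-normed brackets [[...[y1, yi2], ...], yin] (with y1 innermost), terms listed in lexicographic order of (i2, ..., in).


equal: each reduces to -[[y1, y2], y3] + [[y1, y3], y2]

Normal form of the first expression: -[[y1, y2], y3] + [[y1, y3], y2]
Normal form of the second expression: -[[y1, y2], y3] + [[y1, y3], y2]
The normal forms match — equal.


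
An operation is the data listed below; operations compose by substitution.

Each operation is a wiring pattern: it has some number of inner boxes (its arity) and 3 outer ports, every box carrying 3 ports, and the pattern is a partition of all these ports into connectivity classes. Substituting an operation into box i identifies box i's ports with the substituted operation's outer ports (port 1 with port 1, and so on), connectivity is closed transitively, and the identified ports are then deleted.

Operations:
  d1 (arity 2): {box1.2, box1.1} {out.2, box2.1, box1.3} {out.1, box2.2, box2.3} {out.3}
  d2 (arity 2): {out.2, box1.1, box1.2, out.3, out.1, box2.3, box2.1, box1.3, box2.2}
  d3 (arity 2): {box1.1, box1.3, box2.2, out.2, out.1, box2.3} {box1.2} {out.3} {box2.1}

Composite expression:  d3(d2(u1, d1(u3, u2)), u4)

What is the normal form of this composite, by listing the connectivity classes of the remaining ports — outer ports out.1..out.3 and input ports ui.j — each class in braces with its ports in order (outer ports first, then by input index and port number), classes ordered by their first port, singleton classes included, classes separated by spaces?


{out.1, out.2, u1.1, u1.2, u1.3, u2.1, u2.2, u2.3, u3.3, u4.2, u4.3} {out.3} {u3.1, u3.2} {u4.1}

After gluing at d3, chains via deleted ports link the u-ports.
the subtree at d1 composes to {out.1, u2.2, u2.3} {out.2, u2.1, u3.3} {out.3} {u3.1, u3.2} on (u3, u2); out.j = own outer ports
the subtree at d2 composes to {out.1, out.2, out.3, u1.1, u1.2, u1.3, u2.1, u2.2, u2.3, u3.3} {u3.1, u3.2} on (u1, u3, u2); out.j = own outer ports
the subtree at d3 composes to {out.1, out.2, u1.1, u1.2, u1.3, u2.1, u2.2, u2.3, u3.3, u4.2, u4.3} {out.3} {u3.1, u3.2} {u4.1} on (u1, u3, u2, u4); out.j = own outer ports


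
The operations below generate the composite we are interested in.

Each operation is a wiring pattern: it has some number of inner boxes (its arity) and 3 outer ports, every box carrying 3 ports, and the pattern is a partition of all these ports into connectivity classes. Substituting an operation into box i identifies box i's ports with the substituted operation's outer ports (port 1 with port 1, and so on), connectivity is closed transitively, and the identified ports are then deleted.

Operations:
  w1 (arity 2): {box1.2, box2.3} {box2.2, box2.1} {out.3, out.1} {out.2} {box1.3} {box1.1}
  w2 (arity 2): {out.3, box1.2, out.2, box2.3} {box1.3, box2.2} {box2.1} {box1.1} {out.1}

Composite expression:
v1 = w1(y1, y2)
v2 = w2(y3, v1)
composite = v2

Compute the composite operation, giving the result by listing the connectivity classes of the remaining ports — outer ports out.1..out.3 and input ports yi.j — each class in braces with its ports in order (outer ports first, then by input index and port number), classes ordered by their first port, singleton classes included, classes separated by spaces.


{out.1} {out.2, out.3, y3.2} {y1.1} {y1.2, y2.3} {y1.3} {y2.1, y2.2} {y3.1} {y3.3}

Substituting into w2 glues patterns; closure does the rest.
after w1, the pattern on (y1, y2) reads {out.1, out.3} {out.2} {y1.1} {y1.2, y2.3} {y1.3} {y2.1, y2.2} (out.j = its outer ports)
after w2, the pattern on (y3, y1, y2) reads {out.1} {out.2, out.3, y3.2} {y1.1} {y1.2, y2.3} {y1.3} {y2.1, y2.2} {y3.1} {y3.3} (out.j = its outer ports)


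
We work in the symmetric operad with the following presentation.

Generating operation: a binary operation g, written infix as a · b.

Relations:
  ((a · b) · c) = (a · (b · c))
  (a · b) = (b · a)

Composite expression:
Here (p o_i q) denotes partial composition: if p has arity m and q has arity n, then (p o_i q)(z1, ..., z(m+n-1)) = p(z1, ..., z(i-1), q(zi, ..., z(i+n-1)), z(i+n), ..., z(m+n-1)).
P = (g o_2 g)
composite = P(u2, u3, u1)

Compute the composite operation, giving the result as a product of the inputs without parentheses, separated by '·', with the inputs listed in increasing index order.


u1 · u2 · u3

Key point: g commutes, so take the u-inputs in any fixed order.
(u3 · u1) linearizes to u3 · u1
(u2 · (u3 · u1)) linearizes to u2 · u3 · u1
putting the inputs in ascending order: u1 · u2 · u3


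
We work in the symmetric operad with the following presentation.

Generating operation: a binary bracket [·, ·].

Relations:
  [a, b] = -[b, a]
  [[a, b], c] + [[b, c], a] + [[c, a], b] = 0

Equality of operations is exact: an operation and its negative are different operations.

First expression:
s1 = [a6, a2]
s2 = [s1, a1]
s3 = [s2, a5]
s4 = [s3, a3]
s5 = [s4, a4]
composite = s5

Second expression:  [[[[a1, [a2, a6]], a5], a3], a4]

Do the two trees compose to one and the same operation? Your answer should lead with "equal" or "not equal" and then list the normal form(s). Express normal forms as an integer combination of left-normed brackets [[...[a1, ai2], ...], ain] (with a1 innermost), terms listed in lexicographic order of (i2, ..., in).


equal: each reduces to [[[[[a1, a2], a6], a5], a3], a4] - [[[[[a1, a6], a2], a5], a3], a4]

The first expression, normalized: [[[[[a1, a2], a6], a5], a3], a4] - [[[[[a1, a6], a2], a5], a3], a4]
The second expression, normalized: [[[[[a1, a2], a6], a5], a3], a4] - [[[[[a1, a6], a2], a5], a3], a4]
The normal forms match — equal.


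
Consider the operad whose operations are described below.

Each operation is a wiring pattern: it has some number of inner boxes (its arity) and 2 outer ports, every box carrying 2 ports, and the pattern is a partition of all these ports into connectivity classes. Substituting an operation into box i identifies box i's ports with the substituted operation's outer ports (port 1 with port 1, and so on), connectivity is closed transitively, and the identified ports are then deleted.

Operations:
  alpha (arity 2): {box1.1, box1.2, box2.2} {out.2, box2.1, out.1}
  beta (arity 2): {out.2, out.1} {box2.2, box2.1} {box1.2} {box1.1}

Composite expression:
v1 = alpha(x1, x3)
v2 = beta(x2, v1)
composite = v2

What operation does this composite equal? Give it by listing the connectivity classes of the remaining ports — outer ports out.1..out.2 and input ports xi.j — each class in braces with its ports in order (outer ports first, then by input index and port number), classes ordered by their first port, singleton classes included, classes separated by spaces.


{out.1, out.2} {x1.1, x1.2, x3.2} {x2.1} {x2.2} {x3.1}

After gluing at beta, chains via deleted ports link the x-ports.
stage alpha: inputs (x1, x3), connectivity {out.1, out.2, x3.1} {x1.1, x1.2, x3.2}, out.j its boundary
stage beta: inputs (x2, x1, x3), connectivity {out.1, out.2} {x1.1, x1.2, x3.2} {x2.1} {x2.2} {x3.1}, out.j its boundary


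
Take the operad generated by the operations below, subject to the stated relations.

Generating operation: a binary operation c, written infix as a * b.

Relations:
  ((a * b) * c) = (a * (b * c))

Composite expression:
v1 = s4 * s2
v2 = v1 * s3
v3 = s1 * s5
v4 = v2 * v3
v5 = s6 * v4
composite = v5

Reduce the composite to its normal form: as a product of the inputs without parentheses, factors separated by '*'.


s6 * s4 * s2 * s3 * s1 * s5

Under associativity of c, the answer is the s's in reading order.
(s4 * s2) collapses to s4 * s2
((s4 * s2) * s3) collapses to s4 * s2 * s3
(s1 * s5) collapses to s1 * s5
(((s4 * s2) * s3) * (s1 * s5)) collapses to s4 * s2 * s3 * s1 * s5
(s6 * (((s4 * s2) * s3) * (s1 * s5))) collapses to s6 * s4 * s2 * s3 * s1 * s5


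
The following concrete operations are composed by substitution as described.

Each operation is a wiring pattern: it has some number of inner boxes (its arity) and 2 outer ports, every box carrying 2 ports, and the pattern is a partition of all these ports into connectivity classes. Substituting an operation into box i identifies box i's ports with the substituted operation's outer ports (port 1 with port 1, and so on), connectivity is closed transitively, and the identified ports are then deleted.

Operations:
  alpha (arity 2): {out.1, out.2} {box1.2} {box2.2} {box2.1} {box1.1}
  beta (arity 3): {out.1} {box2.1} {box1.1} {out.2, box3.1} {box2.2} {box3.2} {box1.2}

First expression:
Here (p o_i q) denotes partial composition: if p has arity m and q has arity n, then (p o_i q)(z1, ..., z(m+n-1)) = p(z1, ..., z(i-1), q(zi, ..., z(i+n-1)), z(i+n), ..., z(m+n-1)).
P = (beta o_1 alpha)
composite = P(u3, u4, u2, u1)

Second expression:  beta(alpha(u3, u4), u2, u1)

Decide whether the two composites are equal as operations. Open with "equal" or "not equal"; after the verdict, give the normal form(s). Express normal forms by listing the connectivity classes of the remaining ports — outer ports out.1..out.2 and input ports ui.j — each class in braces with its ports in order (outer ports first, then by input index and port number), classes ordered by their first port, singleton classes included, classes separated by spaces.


Reducing the first expression gives {out.1} {out.2, u1.1} {u1.2} {u2.1} {u2.2} {u3.1} {u3.2} {u4.1} {u4.2}
Reducing the second expression gives {out.1} {out.2, u1.1} {u1.2} {u2.1} {u2.2} {u3.1} {u3.2} {u4.1} {u4.2}
Same normal form: equal.

equal: each reduces to {out.1} {out.2, u1.1} {u1.2} {u2.1} {u2.2} {u3.1} {u3.2} {u4.1} {u4.2}


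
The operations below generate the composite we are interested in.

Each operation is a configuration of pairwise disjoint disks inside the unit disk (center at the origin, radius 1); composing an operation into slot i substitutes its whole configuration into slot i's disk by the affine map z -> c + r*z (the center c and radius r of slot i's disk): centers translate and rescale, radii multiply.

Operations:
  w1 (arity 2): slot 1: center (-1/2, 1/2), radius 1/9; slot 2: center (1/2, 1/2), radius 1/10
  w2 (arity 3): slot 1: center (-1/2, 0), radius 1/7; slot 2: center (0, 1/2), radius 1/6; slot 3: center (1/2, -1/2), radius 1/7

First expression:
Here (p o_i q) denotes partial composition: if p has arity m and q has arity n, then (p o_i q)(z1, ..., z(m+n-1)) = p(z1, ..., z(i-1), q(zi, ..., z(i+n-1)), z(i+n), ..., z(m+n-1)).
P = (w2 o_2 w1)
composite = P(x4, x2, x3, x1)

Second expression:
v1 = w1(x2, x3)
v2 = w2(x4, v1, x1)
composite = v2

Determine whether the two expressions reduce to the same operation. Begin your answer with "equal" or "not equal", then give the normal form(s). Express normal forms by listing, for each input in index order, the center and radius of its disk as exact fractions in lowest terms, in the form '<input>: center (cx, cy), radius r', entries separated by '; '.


equal; the common form is x1: center (1/2, -1/2), radius 1/7; x2: center (-1/12, 7/12), radius 1/54; x3: center (1/12, 7/12), radius 1/60; x4: center (-1/2, 0), radius 1/7

Reducing the first expression gives x1: center (1/2, -1/2), radius 1/7; x2: center (-1/12, 7/12), radius 1/54; x3: center (1/12, 7/12), radius 1/60; x4: center (-1/2, 0), radius 1/7
Reducing the second expression gives x1: center (1/2, -1/2), radius 1/7; x2: center (-1/12, 7/12), radius 1/54; x3: center (1/12, 7/12), radius 1/60; x4: center (-1/2, 0), radius 1/7
The forms coincide; equal.


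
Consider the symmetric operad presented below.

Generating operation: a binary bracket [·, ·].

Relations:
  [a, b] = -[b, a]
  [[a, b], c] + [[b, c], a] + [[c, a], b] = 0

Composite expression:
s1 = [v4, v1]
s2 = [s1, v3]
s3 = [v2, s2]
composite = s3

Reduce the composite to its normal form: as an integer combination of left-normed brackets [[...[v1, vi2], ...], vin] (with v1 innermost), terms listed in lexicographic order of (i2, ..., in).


Expand each bracket as ab - ba; the v1-initial words give the coefficients.
Composite bracket: [v2, [[v4, v1], v3]]
The bracket unfolds into 8 signed words via [a, b] = ab - ba (2^3 = 8).
Only words starting with v1 matter:
  v1v4v3v2 (sign +1) contributes +[[[v1, v4], v3], v2]

[[[v1, v4], v3], v2]


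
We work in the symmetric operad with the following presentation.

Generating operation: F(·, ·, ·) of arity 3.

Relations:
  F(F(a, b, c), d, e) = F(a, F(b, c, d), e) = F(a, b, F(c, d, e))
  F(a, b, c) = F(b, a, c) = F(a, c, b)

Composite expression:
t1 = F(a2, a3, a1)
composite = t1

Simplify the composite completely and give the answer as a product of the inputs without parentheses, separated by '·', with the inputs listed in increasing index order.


a1 · a2 · a3

With F associative and commutative, the a-input set is all that matters.
F(a2, a3, a1) flattens to a2 · a3 · a1
rearranged into index order: a1 · a2 · a3


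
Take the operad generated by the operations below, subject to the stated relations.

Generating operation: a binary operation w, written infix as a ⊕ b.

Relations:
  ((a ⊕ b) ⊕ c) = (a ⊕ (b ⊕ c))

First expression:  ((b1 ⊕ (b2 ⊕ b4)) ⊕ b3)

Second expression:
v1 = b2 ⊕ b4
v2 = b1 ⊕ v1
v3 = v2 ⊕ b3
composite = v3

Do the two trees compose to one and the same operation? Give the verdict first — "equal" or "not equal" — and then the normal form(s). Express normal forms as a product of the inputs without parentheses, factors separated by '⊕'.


equal: each reduces to b1 ⊕ b2 ⊕ b4 ⊕ b3

The first expression, normalized: b1 ⊕ b2 ⊕ b4 ⊕ b3
The second expression, normalized: b1 ⊕ b2 ⊕ b4 ⊕ b3
The normal forms match — equal.


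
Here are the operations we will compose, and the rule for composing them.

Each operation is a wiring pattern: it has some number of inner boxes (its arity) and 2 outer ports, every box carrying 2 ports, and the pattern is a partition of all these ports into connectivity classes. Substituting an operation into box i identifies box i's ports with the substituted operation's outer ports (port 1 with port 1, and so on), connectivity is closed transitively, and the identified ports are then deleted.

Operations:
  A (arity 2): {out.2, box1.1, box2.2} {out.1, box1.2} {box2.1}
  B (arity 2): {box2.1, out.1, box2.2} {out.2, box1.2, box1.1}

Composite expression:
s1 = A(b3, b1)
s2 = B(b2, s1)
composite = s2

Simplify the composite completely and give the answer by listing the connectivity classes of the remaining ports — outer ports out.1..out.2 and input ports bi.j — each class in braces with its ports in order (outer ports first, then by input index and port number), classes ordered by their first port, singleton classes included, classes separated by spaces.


{out.1, b1.2, b3.1, b3.2} {out.2, b2.1, b2.2} {b1.1}

Substituting into B glues patterns; closure does the rest.
stage A: inputs (b3, b1), connectivity {out.1, b3.2} {out.2, b1.2, b3.1} {b1.1}, out.j its boundary
stage B: inputs (b2, b3, b1), connectivity {out.1, b1.2, b3.1, b3.2} {out.2, b2.1, b2.2} {b1.1}, out.j its boundary


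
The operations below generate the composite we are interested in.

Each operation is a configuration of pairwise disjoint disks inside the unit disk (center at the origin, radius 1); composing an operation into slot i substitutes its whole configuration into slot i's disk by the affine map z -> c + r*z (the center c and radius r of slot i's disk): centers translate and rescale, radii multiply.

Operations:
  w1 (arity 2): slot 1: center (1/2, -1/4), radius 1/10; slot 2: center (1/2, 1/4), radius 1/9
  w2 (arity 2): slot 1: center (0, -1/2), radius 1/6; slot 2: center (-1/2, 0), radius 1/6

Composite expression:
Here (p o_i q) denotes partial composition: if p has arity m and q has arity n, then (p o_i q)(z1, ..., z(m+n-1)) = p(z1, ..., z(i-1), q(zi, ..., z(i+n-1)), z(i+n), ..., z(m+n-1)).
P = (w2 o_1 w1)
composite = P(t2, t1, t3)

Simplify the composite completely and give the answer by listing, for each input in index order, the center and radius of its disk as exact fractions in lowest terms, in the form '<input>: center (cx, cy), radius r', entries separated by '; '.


t1: center (1/12, -11/24), radius 1/54; t2: center (1/12, -13/24), radius 1/60; t3: center (-1/2, 0), radius 1/6

Follow each t-input down from w2: c' goes to c + r*c', radius to r*r'.
tracing t2 down its 2-map path: center (1/12, -13/24), radius 1/60
tracing t1 down its 2-map path: center (1/12, -11/24), radius 1/54
tracing t3 down its 1-map path: center (-1/2, 0), radius 1/6


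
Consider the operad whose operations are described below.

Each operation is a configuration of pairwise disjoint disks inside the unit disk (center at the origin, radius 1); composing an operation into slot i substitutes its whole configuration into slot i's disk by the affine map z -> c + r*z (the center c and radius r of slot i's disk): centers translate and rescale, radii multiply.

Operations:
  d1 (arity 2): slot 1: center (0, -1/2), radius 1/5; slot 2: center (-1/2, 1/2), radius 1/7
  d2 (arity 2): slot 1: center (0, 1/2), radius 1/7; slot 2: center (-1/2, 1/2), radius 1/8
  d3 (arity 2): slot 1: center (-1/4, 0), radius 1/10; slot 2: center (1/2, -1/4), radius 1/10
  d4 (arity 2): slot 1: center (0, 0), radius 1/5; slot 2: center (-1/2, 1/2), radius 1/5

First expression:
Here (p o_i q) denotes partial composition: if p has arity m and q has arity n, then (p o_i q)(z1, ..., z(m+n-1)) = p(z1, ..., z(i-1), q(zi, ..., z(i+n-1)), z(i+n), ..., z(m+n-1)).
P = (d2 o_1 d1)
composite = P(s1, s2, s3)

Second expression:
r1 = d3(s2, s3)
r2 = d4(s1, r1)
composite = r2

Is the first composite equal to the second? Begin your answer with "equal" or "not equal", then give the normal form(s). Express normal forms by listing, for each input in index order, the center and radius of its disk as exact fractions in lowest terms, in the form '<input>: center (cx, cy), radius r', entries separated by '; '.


Normal form of the first expression: s1: center (0, 3/7), radius 1/35; s2: center (-1/14, 4/7), radius 1/49; s3: center (-1/2, 1/2), radius 1/8
Normal form of the second expression: s1: center (0, 0), radius 1/5; s2: center (-11/20, 1/2), radius 1/50; s3: center (-2/5, 9/20), radius 1/50
They disagree, so not equal.

not equal; first: s1: center (0, 3/7), radius 1/35; s2: center (-1/14, 4/7), radius 1/49; s3: center (-1/2, 1/2), radius 1/8; second: s1: center (0, 0), radius 1/5; s2: center (-11/20, 1/2), radius 1/50; s3: center (-2/5, 9/20), radius 1/50
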